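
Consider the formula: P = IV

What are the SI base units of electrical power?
Units of each symbol in P = IV:
  I (current): A
  V (voltage, in volts): kg·m²/(s³·A)

Multiplying the contributions: [A] · [kg·m²/(s³·A)]
Adding exponents of each base unit: kg: 1, m: 2, s: -3
SI base units of electrical power: kg·m²/s³

Answer: kg·m²/s³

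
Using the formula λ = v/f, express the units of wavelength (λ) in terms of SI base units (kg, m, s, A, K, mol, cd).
Units of each symbol in λ = v/f:
  v (wave speed): m/s
  f (frequency): 1/s  → in the denominator, contributes s

Multiplying the contributions: [m/s] · [s]
Adding exponents of each base unit: m: 1
SI base units of wavelength: m

Answer: m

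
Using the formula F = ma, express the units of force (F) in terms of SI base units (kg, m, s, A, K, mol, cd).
Units of each symbol in F = ma:
  m (mass): kg
  a (acceleration): m/s²

Multiplying the contributions: [kg] · [m/s²]
Adding exponents of each base unit: kg: 1, m: 1, s: -2
SI base units of force: kg·m/s²

Answer: kg·m/s²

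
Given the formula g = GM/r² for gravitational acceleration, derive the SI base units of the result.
Units of each symbol in g = GM/r²:
  G (gravitational constant): m³/(kg·s²)
  M (mass): kg
  r (distance): m  → to the power 2 in the denominator, contributes 1/m²

Multiplying the contributions: [m³/(kg·s²)] · [kg] · [1/m²]
Adding exponents of each base unit: m: 1, s: -2
SI base units of gravitational acceleration: m/s²

Answer: m/s²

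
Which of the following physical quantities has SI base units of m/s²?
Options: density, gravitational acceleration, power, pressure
Checking the SI base units of each option:
  density (ρ = m/V): kg/m³  ✗
  gravitational acceleration (g = GM/r²): m/s²  ✓ matches
  power (P = W/t): kg·m²/s³  ✗
  pressure (P = F/A): kg/(m·s²)  ✗

Only gravitational acceleration has units m/s².

Answer: gravitational acceleration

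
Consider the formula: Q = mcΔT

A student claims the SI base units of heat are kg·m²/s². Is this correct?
Units of each symbol in Q = mcΔT:
  m (mass): kg
  c (specific heat capacity, in J/(kg·K)): m²/(s²·K)
  ΔT (temperature change): K

Multiplying the contributions: [kg] · [m²/(s²·K)] · [K]
Adding exponents of each base unit: kg: 1, m: 2, s: -2
SI base units of heat: kg·m²/s²

The claimed units kg·m²/s² match the derived units, so the claim is correct.

Answer: Yes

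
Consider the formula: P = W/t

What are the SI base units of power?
Units of each symbol in P = W/t:
  W (work): kg·m²/s²
  t (time): s  → in the denominator, contributes 1/s

Multiplying the contributions: [kg·m²/s²] · [1/s]
Adding exponents of each base unit: kg: 1, m: 2, s: -3
SI base units of power: kg·m²/s³

Answer: kg·m²/s³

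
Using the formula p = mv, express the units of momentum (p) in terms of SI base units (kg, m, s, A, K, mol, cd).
Units of each symbol in p = mv:
  m (mass): kg
  v (velocity): m/s

Multiplying the contributions: [kg] · [m/s]
Adding exponents of each base unit: kg: 1, m: 1, s: -1
SI base units of momentum: kg·m/s

Answer: kg·m/s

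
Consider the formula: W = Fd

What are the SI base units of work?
Units of each symbol in W = Fd:
  F (force): kg·m/s²
  d (displacement): m

Multiplying the contributions: [kg·m/s²] · [m]
Adding exponents of each base unit: kg: 1, m: 2, s: -2
SI base units of work: kg·m²/s²

Answer: kg·m²/s²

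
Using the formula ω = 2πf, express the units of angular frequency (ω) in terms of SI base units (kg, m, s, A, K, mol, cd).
Units of each symbol in ω = 2πf:
  f (frequency): 1/s
  The factor 2π is dimensionless.

Multiplying the contributions: [1/s]
Adding exponents of each base unit: s: -1
SI base units of angular frequency: 1/s

Answer: 1/s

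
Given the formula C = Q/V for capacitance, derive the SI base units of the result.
Units of each symbol in C = Q/V:
  Q (charge, in coulombs): s·A
  V (voltage, in volts): kg·m²/(s³·A)  → in the denominator, contributes s³·A/(kg·m²)

Multiplying the contributions: [s·A] · [s³·A/(kg·m²)]
Adding exponents of each base unit: kg: -1, m: -2, s: 4, A: 2
SI base units of capacitance: s⁴·A²/(kg·m²)

Answer: s⁴·A²/(kg·m²)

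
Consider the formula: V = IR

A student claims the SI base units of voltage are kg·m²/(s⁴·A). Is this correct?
Units of each symbol in V = IR:
  I (current): A
  R (resistance, in ohms): kg·m²/(s³·A²)

Multiplying the contributions: [A] · [kg·m²/(s³·A²)]
Adding exponents of each base unit: kg: 1, m: 2, s: -3, A: -1
SI base units of voltage: kg·m²/(s³·A)

The claimed units kg·m²/(s⁴·A) (exponents kg: 1, m: 2, s: -4, A: -1) do not match the derived units kg·m²/(s³·A) (exponents kg: 1, m: 2, s: -3, A: -1), so the claim is incorrect.

Answer: No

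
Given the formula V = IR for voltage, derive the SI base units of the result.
Units of each symbol in V = IR:
  I (current): A
  R (resistance, in ohms): kg·m²/(s³·A²)

Multiplying the contributions: [A] · [kg·m²/(s³·A²)]
Adding exponents of each base unit: kg: 1, m: 2, s: -3, A: -1
SI base units of voltage: kg·m²/(s³·A)

Answer: kg·m²/(s³·A)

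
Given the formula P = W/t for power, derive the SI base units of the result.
Units of each symbol in P = W/t:
  W (work): kg·m²/s²
  t (time): s  → in the denominator, contributes 1/s

Multiplying the contributions: [kg·m²/s²] · [1/s]
Adding exponents of each base unit: kg: 1, m: 2, s: -3
SI base units of power: kg·m²/s³

Answer: kg·m²/s³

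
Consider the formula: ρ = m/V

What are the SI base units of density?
Units of each symbol in ρ = m/V:
  m (mass): kg
  V (volume): m³  → in the denominator, contributes 1/m³

Multiplying the contributions: [kg] · [1/m³]
Adding exponents of each base unit: kg: 1, m: -3
SI base units of density: kg/m³

Answer: kg/m³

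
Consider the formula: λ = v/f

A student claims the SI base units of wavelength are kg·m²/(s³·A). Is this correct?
Units of each symbol in λ = v/f:
  v (wave speed): m/s
  f (frequency): 1/s  → in the denominator, contributes s

Multiplying the contributions: [m/s] · [s]
Adding exponents of each base unit: m: 1
SI base units of wavelength: m

The claimed units kg·m²/(s³·A) (exponents kg: 1, m: 2, s: -3, A: -1) do not match the derived units m (exponents m: 1), so the claim is incorrect.

Answer: No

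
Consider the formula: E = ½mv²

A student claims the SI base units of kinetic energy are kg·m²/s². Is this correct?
Units of each symbol in E = ½mv²:
  m (mass): kg
  v (speed): m/s  → to the power 2, contributes m²/s²
  The factor ½ is dimensionless.

Multiplying the contributions: [kg] · [m²/s²]
Adding exponents of each base unit: kg: 1, m: 2, s: -2
SI base units of kinetic energy: kg·m²/s²

The claimed units kg·m²/s² match the derived units, so the claim is correct.

Answer: Yes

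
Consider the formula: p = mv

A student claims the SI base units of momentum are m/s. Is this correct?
Units of each symbol in p = mv:
  m (mass): kg
  v (velocity): m/s

Multiplying the contributions: [kg] · [m/s]
Adding exponents of each base unit: kg: 1, m: 1, s: -1
SI base units of momentum: kg·m/s

The claimed units m/s (exponents m: 1, s: -1) do not match the derived units kg·m/s (exponents kg: 1, m: 1, s: -1), so the claim is incorrect.

Answer: No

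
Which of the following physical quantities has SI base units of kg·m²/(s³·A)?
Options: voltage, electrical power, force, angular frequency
Checking the SI base units of each option:
  voltage (V = IR): kg·m²/(s³·A)  ✓ matches
  electrical power (P = IV): kg·m²/s³  ✗
  force (F = ma): kg·m/s²  ✗
  angular frequency (ω = 2πf): 1/s  ✗

Only voltage has units kg·m²/(s³·A).

Answer: voltage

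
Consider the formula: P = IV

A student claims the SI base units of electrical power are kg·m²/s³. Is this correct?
Units of each symbol in P = IV:
  I (current): A
  V (voltage, in volts): kg·m²/(s³·A)

Multiplying the contributions: [A] · [kg·m²/(s³·A)]
Adding exponents of each base unit: kg: 1, m: 2, s: -3
SI base units of electrical power: kg·m²/s³

The claimed units kg·m²/s³ match the derived units, so the claim is correct.

Answer: Yes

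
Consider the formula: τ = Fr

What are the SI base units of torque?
Units of each symbol in τ = Fr:
  F (force): kg·m/s²
  r (lever arm): m

Multiplying the contributions: [kg·m/s²] · [m]
Adding exponents of each base unit: kg: 1, m: 2, s: -2
SI base units of torque: kg·m²/s²

Answer: kg·m²/s²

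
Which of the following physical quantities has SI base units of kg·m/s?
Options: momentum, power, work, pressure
Checking the SI base units of each option:
  momentum (p = mv): kg·m/s  ✓ matches
  power (P = W/t): kg·m²/s³  ✗
  work (W = Fd): kg·m²/s²  ✗
  pressure (P = F/A): kg/(m·s²)  ✗

Only momentum has units kg·m/s.

Answer: momentum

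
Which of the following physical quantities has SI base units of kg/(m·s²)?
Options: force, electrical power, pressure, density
Checking the SI base units of each option:
  force (F = ma): kg·m/s²  ✗
  electrical power (P = IV): kg·m²/s³  ✗
  pressure (P = F/A): kg/(m·s²)  ✓ matches
  density (ρ = m/V): kg/m³  ✗

Only pressure has units kg/(m·s²).

Answer: pressure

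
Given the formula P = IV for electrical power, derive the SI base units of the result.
Units of each symbol in P = IV:
  I (current): A
  V (voltage, in volts): kg·m²/(s³·A)

Multiplying the contributions: [A] · [kg·m²/(s³·A)]
Adding exponents of each base unit: kg: 1, m: 2, s: -3
SI base units of electrical power: kg·m²/s³

Answer: kg·m²/s³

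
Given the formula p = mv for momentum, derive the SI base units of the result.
Units of each symbol in p = mv:
  m (mass): kg
  v (velocity): m/s

Multiplying the contributions: [kg] · [m/s]
Adding exponents of each base unit: kg: 1, m: 1, s: -1
SI base units of momentum: kg·m/s

Answer: kg·m/s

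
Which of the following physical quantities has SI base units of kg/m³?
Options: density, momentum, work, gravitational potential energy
Checking the SI base units of each option:
  density (ρ = m/V): kg/m³  ✓ matches
  momentum (p = mv): kg·m/s  ✗
  work (W = Fd): kg·m²/s²  ✗
  gravitational potential energy (U = -GMm/r): kg·m²/s²  ✗

Only density has units kg/m³.

Answer: density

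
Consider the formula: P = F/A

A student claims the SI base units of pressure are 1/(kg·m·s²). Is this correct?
Units of each symbol in P = F/A:
  F (force): kg·m/s²
  A (area): m²  → in the denominator, contributes 1/m²

Multiplying the contributions: [kg·m/s²] · [1/m²]
Adding exponents of each base unit: kg: 1, m: -1, s: -2
SI base units of pressure: kg/(m·s²)

The claimed units 1/(kg·m·s²) (exponents kg: -1, m: -1, s: -2) do not match the derived units kg/(m·s²) (exponents kg: 1, m: -1, s: -2), so the claim is incorrect.

Answer: No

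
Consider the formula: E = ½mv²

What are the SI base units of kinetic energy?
Units of each symbol in E = ½mv²:
  m (mass): kg
  v (speed): m/s  → to the power 2, contributes m²/s²
  The factor ½ is dimensionless.

Multiplying the contributions: [kg] · [m²/s²]
Adding exponents of each base unit: kg: 1, m: 2, s: -2
SI base units of kinetic energy: kg·m²/s²

Answer: kg·m²/s²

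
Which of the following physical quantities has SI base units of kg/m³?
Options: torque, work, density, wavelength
Checking the SI base units of each option:
  torque (τ = Fr): kg·m²/s²  ✗
  work (W = Fd): kg·m²/s²  ✗
  density (ρ = m/V): kg/m³  ✓ matches
  wavelength (λ = v/f): m  ✗

Only density has units kg/m³.

Answer: density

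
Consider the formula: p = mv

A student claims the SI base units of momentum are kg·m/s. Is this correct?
Units of each symbol in p = mv:
  m (mass): kg
  v (velocity): m/s

Multiplying the contributions: [kg] · [m/s]
Adding exponents of each base unit: kg: 1, m: 1, s: -1
SI base units of momentum: kg·m/s

The claimed units kg·m/s match the derived units, so the claim is correct.

Answer: Yes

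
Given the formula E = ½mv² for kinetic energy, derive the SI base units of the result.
Units of each symbol in E = ½mv²:
  m (mass): kg
  v (speed): m/s  → to the power 2, contributes m²/s²
  The factor ½ is dimensionless.

Multiplying the contributions: [kg] · [m²/s²]
Adding exponents of each base unit: kg: 1, m: 2, s: -2
SI base units of kinetic energy: kg·m²/s²

Answer: kg·m²/s²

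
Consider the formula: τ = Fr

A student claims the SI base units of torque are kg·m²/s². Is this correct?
Units of each symbol in τ = Fr:
  F (force): kg·m/s²
  r (lever arm): m

Multiplying the contributions: [kg·m/s²] · [m]
Adding exponents of each base unit: kg: 1, m: 2, s: -2
SI base units of torque: kg·m²/s²

The claimed units kg·m²/s² match the derived units, so the claim is correct.

Answer: Yes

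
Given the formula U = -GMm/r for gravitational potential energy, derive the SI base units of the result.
Units of each symbol in U = -GMm/r:
  G (gravitational constant): m³/(kg·s²)
  M (mass): kg
  m (mass): kg
  r (distance): m  → in the denominator, contributes 1/m
  The minus sign does not affect the units.

Multiplying the contributions: [m³/(kg·s²)] · [kg] · [kg] · [1/m]
Adding exponents of each base unit: kg: 1, m: 2, s: -2
SI base units of gravitational potential energy: kg·m²/s²

Answer: kg·m²/s²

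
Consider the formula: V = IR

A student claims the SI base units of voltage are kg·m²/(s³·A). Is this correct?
Units of each symbol in V = IR:
  I (current): A
  R (resistance, in ohms): kg·m²/(s³·A²)

Multiplying the contributions: [A] · [kg·m²/(s³·A²)]
Adding exponents of each base unit: kg: 1, m: 2, s: -3, A: -1
SI base units of voltage: kg·m²/(s³·A)

The claimed units kg·m²/(s³·A) match the derived units, so the claim is correct.

Answer: Yes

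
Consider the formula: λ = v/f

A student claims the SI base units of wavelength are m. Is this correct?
Units of each symbol in λ = v/f:
  v (wave speed): m/s
  f (frequency): 1/s  → in the denominator, contributes s

Multiplying the contributions: [m/s] · [s]
Adding exponents of each base unit: m: 1
SI base units of wavelength: m

The claimed units m match the derived units, so the claim is correct.

Answer: Yes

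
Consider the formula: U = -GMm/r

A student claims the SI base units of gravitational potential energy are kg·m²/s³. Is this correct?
Units of each symbol in U = -GMm/r:
  G (gravitational constant): m³/(kg·s²)
  M (mass): kg
  m (mass): kg
  r (distance): m  → in the denominator, contributes 1/m
  The minus sign does not affect the units.

Multiplying the contributions: [m³/(kg·s²)] · [kg] · [kg] · [1/m]
Adding exponents of each base unit: kg: 1, m: 2, s: -2
SI base units of gravitational potential energy: kg·m²/s²

The claimed units kg·m²/s³ (exponents kg: 1, m: 2, s: -3) do not match the derived units kg·m²/s² (exponents kg: 1, m: 2, s: -2), so the claim is incorrect.

Answer: No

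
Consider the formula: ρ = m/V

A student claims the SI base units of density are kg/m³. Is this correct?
Units of each symbol in ρ = m/V:
  m (mass): kg
  V (volume): m³  → in the denominator, contributes 1/m³

Multiplying the contributions: [kg] · [1/m³]
Adding exponents of each base unit: kg: 1, m: -3
SI base units of density: kg/m³

The claimed units kg/m³ match the derived units, so the claim is correct.

Answer: Yes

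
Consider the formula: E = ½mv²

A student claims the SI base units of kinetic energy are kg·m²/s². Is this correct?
Units of each symbol in E = ½mv²:
  m (mass): kg
  v (speed): m/s  → to the power 2, contributes m²/s²
  The factor ½ is dimensionless.

Multiplying the contributions: [kg] · [m²/s²]
Adding exponents of each base unit: kg: 1, m: 2, s: -2
SI base units of kinetic energy: kg·m²/s²

The claimed units kg·m²/s² match the derived units, so the claim is correct.

Answer: Yes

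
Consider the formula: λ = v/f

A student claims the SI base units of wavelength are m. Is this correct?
Units of each symbol in λ = v/f:
  v (wave speed): m/s
  f (frequency): 1/s  → in the denominator, contributes s

Multiplying the contributions: [m/s] · [s]
Adding exponents of each base unit: m: 1
SI base units of wavelength: m

The claimed units m match the derived units, so the claim is correct.

Answer: Yes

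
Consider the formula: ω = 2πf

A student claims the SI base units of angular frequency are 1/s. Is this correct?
Units of each symbol in ω = 2πf:
  f (frequency): 1/s
  The factor 2π is dimensionless.

Multiplying the contributions: [1/s]
Adding exponents of each base unit: s: -1
SI base units of angular frequency: 1/s

The claimed units 1/s match the derived units, so the claim is correct.

Answer: Yes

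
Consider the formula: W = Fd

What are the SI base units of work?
Units of each symbol in W = Fd:
  F (force): kg·m/s²
  d (displacement): m

Multiplying the contributions: [kg·m/s²] · [m]
Adding exponents of each base unit: kg: 1, m: 2, s: -2
SI base units of work: kg·m²/s²

Answer: kg·m²/s²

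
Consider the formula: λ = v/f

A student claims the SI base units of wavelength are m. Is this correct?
Units of each symbol in λ = v/f:
  v (wave speed): m/s
  f (frequency): 1/s  → in the denominator, contributes s

Multiplying the contributions: [m/s] · [s]
Adding exponents of each base unit: m: 1
SI base units of wavelength: m

The claimed units m match the derived units, so the claim is correct.

Answer: Yes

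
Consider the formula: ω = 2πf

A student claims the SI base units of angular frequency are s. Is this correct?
Units of each symbol in ω = 2πf:
  f (frequency): 1/s
  The factor 2π is dimensionless.

Multiplying the contributions: [1/s]
Adding exponents of each base unit: s: -1
SI base units of angular frequency: 1/s

The claimed units s (exponents s: 1) do not match the derived units 1/s (exponents s: -1), so the claim is incorrect.

Answer: No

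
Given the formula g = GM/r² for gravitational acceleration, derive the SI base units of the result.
Units of each symbol in g = GM/r²:
  G (gravitational constant): m³/(kg·s²)
  M (mass): kg
  r (distance): m  → to the power 2 in the denominator, contributes 1/m²

Multiplying the contributions: [m³/(kg·s²)] · [kg] · [1/m²]
Adding exponents of each base unit: m: 1, s: -2
SI base units of gravitational acceleration: m/s²

Answer: m/s²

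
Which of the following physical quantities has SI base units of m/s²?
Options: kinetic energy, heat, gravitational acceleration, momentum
Checking the SI base units of each option:
  kinetic energy (E = ½mv²): kg·m²/s²  ✗
  heat (Q = mcΔT): kg·m²/s²  ✗
  gravitational acceleration (g = GM/r²): m/s²  ✓ matches
  momentum (p = mv): kg·m/s  ✗

Only gravitational acceleration has units m/s².

Answer: gravitational acceleration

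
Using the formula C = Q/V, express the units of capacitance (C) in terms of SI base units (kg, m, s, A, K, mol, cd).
Units of each symbol in C = Q/V:
  Q (charge, in coulombs): s·A
  V (voltage, in volts): kg·m²/(s³·A)  → in the denominator, contributes s³·A/(kg·m²)

Multiplying the contributions: [s·A] · [s³·A/(kg·m²)]
Adding exponents of each base unit: kg: -1, m: -2, s: 4, A: 2
SI base units of capacitance: s⁴·A²/(kg·m²)

Answer: s⁴·A²/(kg·m²)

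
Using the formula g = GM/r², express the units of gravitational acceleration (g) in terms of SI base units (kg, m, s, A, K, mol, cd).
Units of each symbol in g = GM/r²:
  G (gravitational constant): m³/(kg·s²)
  M (mass): kg
  r (distance): m  → to the power 2 in the denominator, contributes 1/m²

Multiplying the contributions: [m³/(kg·s²)] · [kg] · [1/m²]
Adding exponents of each base unit: m: 1, s: -2
SI base units of gravitational acceleration: m/s²

Answer: m/s²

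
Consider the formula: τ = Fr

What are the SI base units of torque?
Units of each symbol in τ = Fr:
  F (force): kg·m/s²
  r (lever arm): m

Multiplying the contributions: [kg·m/s²] · [m]
Adding exponents of each base unit: kg: 1, m: 2, s: -2
SI base units of torque: kg·m²/s²

Answer: kg·m²/s²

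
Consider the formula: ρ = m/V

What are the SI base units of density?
Units of each symbol in ρ = m/V:
  m (mass): kg
  V (volume): m³  → in the denominator, contributes 1/m³

Multiplying the contributions: [kg] · [1/m³]
Adding exponents of each base unit: kg: 1, m: -3
SI base units of density: kg/m³

Answer: kg/m³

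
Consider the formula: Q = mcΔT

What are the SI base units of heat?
Units of each symbol in Q = mcΔT:
  m (mass): kg
  c (specific heat capacity, in J/(kg·K)): m²/(s²·K)
  ΔT (temperature change): K

Multiplying the contributions: [kg] · [m²/(s²·K)] · [K]
Adding exponents of each base unit: kg: 1, m: 2, s: -2
SI base units of heat: kg·m²/s²

Answer: kg·m²/s²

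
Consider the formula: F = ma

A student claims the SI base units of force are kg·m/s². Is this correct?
Units of each symbol in F = ma:
  m (mass): kg
  a (acceleration): m/s²

Multiplying the contributions: [kg] · [m/s²]
Adding exponents of each base unit: kg: 1, m: 1, s: -2
SI base units of force: kg·m/s²

The claimed units kg·m/s² match the derived units, so the claim is correct.

Answer: Yes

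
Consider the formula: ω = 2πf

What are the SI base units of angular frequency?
Units of each symbol in ω = 2πf:
  f (frequency): 1/s
  The factor 2π is dimensionless.

Multiplying the contributions: [1/s]
Adding exponents of each base unit: s: -1
SI base units of angular frequency: 1/s

Answer: 1/s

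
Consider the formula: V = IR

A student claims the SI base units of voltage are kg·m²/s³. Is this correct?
Units of each symbol in V = IR:
  I (current): A
  R (resistance, in ohms): kg·m²/(s³·A²)

Multiplying the contributions: [A] · [kg·m²/(s³·A²)]
Adding exponents of each base unit: kg: 1, m: 2, s: -3, A: -1
SI base units of voltage: kg·m²/(s³·A)

The claimed units kg·m²/s³ (exponents kg: 1, m: 2, s: -3) do not match the derived units kg·m²/(s³·A) (exponents kg: 1, m: 2, s: -3, A: -1), so the claim is incorrect.

Answer: No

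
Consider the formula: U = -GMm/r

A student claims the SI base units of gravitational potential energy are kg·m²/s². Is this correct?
Units of each symbol in U = -GMm/r:
  G (gravitational constant): m³/(kg·s²)
  M (mass): kg
  m (mass): kg
  r (distance): m  → in the denominator, contributes 1/m
  The minus sign does not affect the units.

Multiplying the contributions: [m³/(kg·s²)] · [kg] · [kg] · [1/m]
Adding exponents of each base unit: kg: 1, m: 2, s: -2
SI base units of gravitational potential energy: kg·m²/s²

The claimed units kg·m²/s² match the derived units, so the claim is correct.

Answer: Yes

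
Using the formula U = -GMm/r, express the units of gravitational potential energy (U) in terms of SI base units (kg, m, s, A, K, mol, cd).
Units of each symbol in U = -GMm/r:
  G (gravitational constant): m³/(kg·s²)
  M (mass): kg
  m (mass): kg
  r (distance): m  → in the denominator, contributes 1/m
  The minus sign does not affect the units.

Multiplying the contributions: [m³/(kg·s²)] · [kg] · [kg] · [1/m]
Adding exponents of each base unit: kg: 1, m: 2, s: -2
SI base units of gravitational potential energy: kg·m²/s²

Answer: kg·m²/s²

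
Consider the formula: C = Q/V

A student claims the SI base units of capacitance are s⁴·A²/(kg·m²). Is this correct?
Units of each symbol in C = Q/V:
  Q (charge, in coulombs): s·A
  V (voltage, in volts): kg·m²/(s³·A)  → in the denominator, contributes s³·A/(kg·m²)

Multiplying the contributions: [s·A] · [s³·A/(kg·m²)]
Adding exponents of each base unit: kg: -1, m: -2, s: 4, A: 2
SI base units of capacitance: s⁴·A²/(kg·m²)

The claimed units s⁴·A²/(kg·m²) match the derived units, so the claim is correct.

Answer: Yes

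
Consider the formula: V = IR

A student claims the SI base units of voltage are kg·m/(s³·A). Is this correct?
Units of each symbol in V = IR:
  I (current): A
  R (resistance, in ohms): kg·m²/(s³·A²)

Multiplying the contributions: [A] · [kg·m²/(s³·A²)]
Adding exponents of each base unit: kg: 1, m: 2, s: -3, A: -1
SI base units of voltage: kg·m²/(s³·A)

The claimed units kg·m/(s³·A) (exponents kg: 1, m: 1, s: -3, A: -1) do not match the derived units kg·m²/(s³·A) (exponents kg: 1, m: 2, s: -3, A: -1), so the claim is incorrect.

Answer: No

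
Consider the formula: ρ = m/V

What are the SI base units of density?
Units of each symbol in ρ = m/V:
  m (mass): kg
  V (volume): m³  → in the denominator, contributes 1/m³

Multiplying the contributions: [kg] · [1/m³]
Adding exponents of each base unit: kg: 1, m: -3
SI base units of density: kg/m³

Answer: kg/m³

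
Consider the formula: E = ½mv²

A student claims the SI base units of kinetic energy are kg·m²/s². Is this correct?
Units of each symbol in E = ½mv²:
  m (mass): kg
  v (speed): m/s  → to the power 2, contributes m²/s²
  The factor ½ is dimensionless.

Multiplying the contributions: [kg] · [m²/s²]
Adding exponents of each base unit: kg: 1, m: 2, s: -2
SI base units of kinetic energy: kg·m²/s²

The claimed units kg·m²/s² match the derived units, so the claim is correct.

Answer: Yes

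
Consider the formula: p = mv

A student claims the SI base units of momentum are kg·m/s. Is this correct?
Units of each symbol in p = mv:
  m (mass): kg
  v (velocity): m/s

Multiplying the contributions: [kg] · [m/s]
Adding exponents of each base unit: kg: 1, m: 1, s: -1
SI base units of momentum: kg·m/s

The claimed units kg·m/s match the derived units, so the claim is correct.

Answer: Yes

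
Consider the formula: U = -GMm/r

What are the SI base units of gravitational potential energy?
Units of each symbol in U = -GMm/r:
  G (gravitational constant): m³/(kg·s²)
  M (mass): kg
  m (mass): kg
  r (distance): m  → in the denominator, contributes 1/m
  The minus sign does not affect the units.

Multiplying the contributions: [m³/(kg·s²)] · [kg] · [kg] · [1/m]
Adding exponents of each base unit: kg: 1, m: 2, s: -2
SI base units of gravitational potential energy: kg·m²/s²

Answer: kg·m²/s²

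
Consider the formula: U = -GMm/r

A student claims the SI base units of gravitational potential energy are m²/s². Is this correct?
Units of each symbol in U = -GMm/r:
  G (gravitational constant): m³/(kg·s²)
  M (mass): kg
  m (mass): kg
  r (distance): m  → in the denominator, contributes 1/m
  The minus sign does not affect the units.

Multiplying the contributions: [m³/(kg·s²)] · [kg] · [kg] · [1/m]
Adding exponents of each base unit: kg: 1, m: 2, s: -2
SI base units of gravitational potential energy: kg·m²/s²

The claimed units m²/s² (exponents m: 2, s: -2) do not match the derived units kg·m²/s² (exponents kg: 1, m: 2, s: -2), so the claim is incorrect.

Answer: No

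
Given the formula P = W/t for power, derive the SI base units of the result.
Units of each symbol in P = W/t:
  W (work): kg·m²/s²
  t (time): s  → in the denominator, contributes 1/s

Multiplying the contributions: [kg·m²/s²] · [1/s]
Adding exponents of each base unit: kg: 1, m: 2, s: -3
SI base units of power: kg·m²/s³

Answer: kg·m²/s³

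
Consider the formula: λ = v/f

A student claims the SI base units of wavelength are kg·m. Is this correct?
Units of each symbol in λ = v/f:
  v (wave speed): m/s
  f (frequency): 1/s  → in the denominator, contributes s

Multiplying the contributions: [m/s] · [s]
Adding exponents of each base unit: m: 1
SI base units of wavelength: m

The claimed units kg·m (exponents kg: 1, m: 1) do not match the derived units m (exponents m: 1), so the claim is incorrect.

Answer: No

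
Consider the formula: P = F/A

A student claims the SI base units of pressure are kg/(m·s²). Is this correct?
Units of each symbol in P = F/A:
  F (force): kg·m/s²
  A (area): m²  → in the denominator, contributes 1/m²

Multiplying the contributions: [kg·m/s²] · [1/m²]
Adding exponents of each base unit: kg: 1, m: -1, s: -2
SI base units of pressure: kg/(m·s²)

The claimed units kg/(m·s²) match the derived units, so the claim is correct.

Answer: Yes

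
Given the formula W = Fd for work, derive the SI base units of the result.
Units of each symbol in W = Fd:
  F (force): kg·m/s²
  d (displacement): m

Multiplying the contributions: [kg·m/s²] · [m]
Adding exponents of each base unit: kg: 1, m: 2, s: -2
SI base units of work: kg·m²/s²

Answer: kg·m²/s²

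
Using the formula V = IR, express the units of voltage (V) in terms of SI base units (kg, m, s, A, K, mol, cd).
Units of each symbol in V = IR:
  I (current): A
  R (resistance, in ohms): kg·m²/(s³·A²)

Multiplying the contributions: [A] · [kg·m²/(s³·A²)]
Adding exponents of each base unit: kg: 1, m: 2, s: -3, A: -1
SI base units of voltage: kg·m²/(s³·A)

Answer: kg·m²/(s³·A)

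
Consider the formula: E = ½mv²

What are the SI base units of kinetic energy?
Units of each symbol in E = ½mv²:
  m (mass): kg
  v (speed): m/s  → to the power 2, contributes m²/s²
  The factor ½ is dimensionless.

Multiplying the contributions: [kg] · [m²/s²]
Adding exponents of each base unit: kg: 1, m: 2, s: -2
SI base units of kinetic energy: kg·m²/s²

Answer: kg·m²/s²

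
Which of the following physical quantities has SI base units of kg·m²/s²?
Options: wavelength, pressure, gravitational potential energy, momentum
Checking the SI base units of each option:
  wavelength (λ = v/f): m  ✗
  pressure (P = F/A): kg/(m·s²)  ✗
  gravitational potential energy (U = -GMm/r): kg·m²/s²  ✓ matches
  momentum (p = mv): kg·m/s  ✗

Only gravitational potential energy has units kg·m²/s².

Answer: gravitational potential energy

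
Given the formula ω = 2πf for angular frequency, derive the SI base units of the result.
Units of each symbol in ω = 2πf:
  f (frequency): 1/s
  The factor 2π is dimensionless.

Multiplying the contributions: [1/s]
Adding exponents of each base unit: s: -1
SI base units of angular frequency: 1/s

Answer: 1/s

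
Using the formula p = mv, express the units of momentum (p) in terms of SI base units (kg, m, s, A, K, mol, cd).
Units of each symbol in p = mv:
  m (mass): kg
  v (velocity): m/s

Multiplying the contributions: [kg] · [m/s]
Adding exponents of each base unit: kg: 1, m: 1, s: -1
SI base units of momentum: kg·m/s

Answer: kg·m/s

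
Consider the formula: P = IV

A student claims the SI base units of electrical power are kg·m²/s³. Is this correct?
Units of each symbol in P = IV:
  I (current): A
  V (voltage, in volts): kg·m²/(s³·A)

Multiplying the contributions: [A] · [kg·m²/(s³·A)]
Adding exponents of each base unit: kg: 1, m: 2, s: -3
SI base units of electrical power: kg·m²/s³

The claimed units kg·m²/s³ match the derived units, so the claim is correct.

Answer: Yes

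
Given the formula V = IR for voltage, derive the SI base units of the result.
Units of each symbol in V = IR:
  I (current): A
  R (resistance, in ohms): kg·m²/(s³·A²)

Multiplying the contributions: [A] · [kg·m²/(s³·A²)]
Adding exponents of each base unit: kg: 1, m: 2, s: -3, A: -1
SI base units of voltage: kg·m²/(s³·A)

Answer: kg·m²/(s³·A)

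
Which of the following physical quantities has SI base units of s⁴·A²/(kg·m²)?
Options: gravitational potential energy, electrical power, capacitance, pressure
Checking the SI base units of each option:
  gravitational potential energy (U = -GMm/r): kg·m²/s²  ✗
  electrical power (P = IV): kg·m²/s³  ✗
  capacitance (C = Q/V): s⁴·A²/(kg·m²)  ✓ matches
  pressure (P = F/A): kg/(m·s²)  ✗

Only capacitance has units s⁴·A²/(kg·m²).

Answer: capacitance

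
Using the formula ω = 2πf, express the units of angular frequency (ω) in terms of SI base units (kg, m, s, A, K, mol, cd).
Units of each symbol in ω = 2πf:
  f (frequency): 1/s
  The factor 2π is dimensionless.

Multiplying the contributions: [1/s]
Adding exponents of each base unit: s: -1
SI base units of angular frequency: 1/s

Answer: 1/s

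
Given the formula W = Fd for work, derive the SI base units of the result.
Units of each symbol in W = Fd:
  F (force): kg·m/s²
  d (displacement): m

Multiplying the contributions: [kg·m/s²] · [m]
Adding exponents of each base unit: kg: 1, m: 2, s: -2
SI base units of work: kg·m²/s²

Answer: kg·m²/s²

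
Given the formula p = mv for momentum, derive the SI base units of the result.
Units of each symbol in p = mv:
  m (mass): kg
  v (velocity): m/s

Multiplying the contributions: [kg] · [m/s]
Adding exponents of each base unit: kg: 1, m: 1, s: -1
SI base units of momentum: kg·m/s

Answer: kg·m/s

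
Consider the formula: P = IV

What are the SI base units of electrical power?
Units of each symbol in P = IV:
  I (current): A
  V (voltage, in volts): kg·m²/(s³·A)

Multiplying the contributions: [A] · [kg·m²/(s³·A)]
Adding exponents of each base unit: kg: 1, m: 2, s: -3
SI base units of electrical power: kg·m²/s³

Answer: kg·m²/s³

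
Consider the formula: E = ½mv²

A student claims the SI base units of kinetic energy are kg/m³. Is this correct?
Units of each symbol in E = ½mv²:
  m (mass): kg
  v (speed): m/s  → to the power 2, contributes m²/s²
  The factor ½ is dimensionless.

Multiplying the contributions: [kg] · [m²/s²]
Adding exponents of each base unit: kg: 1, m: 2, s: -2
SI base units of kinetic energy: kg·m²/s²

The claimed units kg/m³ (exponents kg: 1, m: -3) do not match the derived units kg·m²/s² (exponents kg: 1, m: 2, s: -2), so the claim is incorrect.

Answer: No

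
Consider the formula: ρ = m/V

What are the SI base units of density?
Units of each symbol in ρ = m/V:
  m (mass): kg
  V (volume): m³  → in the denominator, contributes 1/m³

Multiplying the contributions: [kg] · [1/m³]
Adding exponents of each base unit: kg: 1, m: -3
SI base units of density: kg/m³

Answer: kg/m³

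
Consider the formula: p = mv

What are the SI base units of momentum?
Units of each symbol in p = mv:
  m (mass): kg
  v (velocity): m/s

Multiplying the contributions: [kg] · [m/s]
Adding exponents of each base unit: kg: 1, m: 1, s: -1
SI base units of momentum: kg·m/s

Answer: kg·m/s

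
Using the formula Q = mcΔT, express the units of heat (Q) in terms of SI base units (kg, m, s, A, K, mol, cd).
Units of each symbol in Q = mcΔT:
  m (mass): kg
  c (specific heat capacity, in J/(kg·K)): m²/(s²·K)
  ΔT (temperature change): K

Multiplying the contributions: [kg] · [m²/(s²·K)] · [K]
Adding exponents of each base unit: kg: 1, m: 2, s: -2
SI base units of heat: kg·m²/s²

Answer: kg·m²/s²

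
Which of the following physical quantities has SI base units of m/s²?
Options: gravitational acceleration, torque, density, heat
Checking the SI base units of each option:
  gravitational acceleration (g = GM/r²): m/s²  ✓ matches
  torque (τ = Fr): kg·m²/s²  ✗
  density (ρ = m/V): kg/m³  ✗
  heat (Q = mcΔT): kg·m²/s²  ✗

Only gravitational acceleration has units m/s².

Answer: gravitational acceleration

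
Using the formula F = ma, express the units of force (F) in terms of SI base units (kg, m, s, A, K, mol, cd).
Units of each symbol in F = ma:
  m (mass): kg
  a (acceleration): m/s²

Multiplying the contributions: [kg] · [m/s²]
Adding exponents of each base unit: kg: 1, m: 1, s: -2
SI base units of force: kg·m/s²

Answer: kg·m/s²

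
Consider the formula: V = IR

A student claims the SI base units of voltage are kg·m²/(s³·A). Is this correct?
Units of each symbol in V = IR:
  I (current): A
  R (resistance, in ohms): kg·m²/(s³·A²)

Multiplying the contributions: [A] · [kg·m²/(s³·A²)]
Adding exponents of each base unit: kg: 1, m: 2, s: -3, A: -1
SI base units of voltage: kg·m²/(s³·A)

The claimed units kg·m²/(s³·A) match the derived units, so the claim is correct.

Answer: Yes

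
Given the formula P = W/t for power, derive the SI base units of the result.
Units of each symbol in P = W/t:
  W (work): kg·m²/s²
  t (time): s  → in the denominator, contributes 1/s

Multiplying the contributions: [kg·m²/s²] · [1/s]
Adding exponents of each base unit: kg: 1, m: 2, s: -3
SI base units of power: kg·m²/s³

Answer: kg·m²/s³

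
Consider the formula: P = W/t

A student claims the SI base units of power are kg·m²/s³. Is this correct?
Units of each symbol in P = W/t:
  W (work): kg·m²/s²
  t (time): s  → in the denominator, contributes 1/s

Multiplying the contributions: [kg·m²/s²] · [1/s]
Adding exponents of each base unit: kg: 1, m: 2, s: -3
SI base units of power: kg·m²/s³

The claimed units kg·m²/s³ match the derived units, so the claim is correct.

Answer: Yes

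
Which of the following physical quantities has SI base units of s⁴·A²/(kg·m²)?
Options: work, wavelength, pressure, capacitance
Checking the SI base units of each option:
  work (W = Fd): kg·m²/s²  ✗
  wavelength (λ = v/f): m  ✗
  pressure (P = F/A): kg/(m·s²)  ✗
  capacitance (C = Q/V): s⁴·A²/(kg·m²)  ✓ matches

Only capacitance has units s⁴·A²/(kg·m²).

Answer: capacitance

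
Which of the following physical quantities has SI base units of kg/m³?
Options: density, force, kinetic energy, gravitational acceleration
Checking the SI base units of each option:
  density (ρ = m/V): kg/m³  ✓ matches
  force (F = ma): kg·m/s²  ✗
  kinetic energy (E = ½mv²): kg·m²/s²  ✗
  gravitational acceleration (g = GM/r²): m/s²  ✗

Only density has units kg/m³.

Answer: density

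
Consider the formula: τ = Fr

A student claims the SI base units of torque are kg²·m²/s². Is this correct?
Units of each symbol in τ = Fr:
  F (force): kg·m/s²
  r (lever arm): m

Multiplying the contributions: [kg·m/s²] · [m]
Adding exponents of each base unit: kg: 1, m: 2, s: -2
SI base units of torque: kg·m²/s²

The claimed units kg²·m²/s² (exponents kg: 2, m: 2, s: -2) do not match the derived units kg·m²/s² (exponents kg: 1, m: 2, s: -2), so the claim is incorrect.

Answer: No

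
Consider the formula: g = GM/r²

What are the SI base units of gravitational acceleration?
Units of each symbol in g = GM/r²:
  G (gravitational constant): m³/(kg·s²)
  M (mass): kg
  r (distance): m  → to the power 2 in the denominator, contributes 1/m²

Multiplying the contributions: [m³/(kg·s²)] · [kg] · [1/m²]
Adding exponents of each base unit: m: 1, s: -2
SI base units of gravitational acceleration: m/s²

Answer: m/s²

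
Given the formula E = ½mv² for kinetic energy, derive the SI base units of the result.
Units of each symbol in E = ½mv²:
  m (mass): kg
  v (speed): m/s  → to the power 2, contributes m²/s²
  The factor ½ is dimensionless.

Multiplying the contributions: [kg] · [m²/s²]
Adding exponents of each base unit: kg: 1, m: 2, s: -2
SI base units of kinetic energy: kg·m²/s²

Answer: kg·m²/s²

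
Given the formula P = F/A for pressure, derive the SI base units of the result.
Units of each symbol in P = F/A:
  F (force): kg·m/s²
  A (area): m²  → in the denominator, contributes 1/m²

Multiplying the contributions: [kg·m/s²] · [1/m²]
Adding exponents of each base unit: kg: 1, m: -1, s: -2
SI base units of pressure: kg/(m·s²)

Answer: kg/(m·s²)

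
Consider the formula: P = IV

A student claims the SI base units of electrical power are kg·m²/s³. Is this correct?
Units of each symbol in P = IV:
  I (current): A
  V (voltage, in volts): kg·m²/(s³·A)

Multiplying the contributions: [A] · [kg·m²/(s³·A)]
Adding exponents of each base unit: kg: 1, m: 2, s: -3
SI base units of electrical power: kg·m²/s³

The claimed units kg·m²/s³ match the derived units, so the claim is correct.

Answer: Yes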